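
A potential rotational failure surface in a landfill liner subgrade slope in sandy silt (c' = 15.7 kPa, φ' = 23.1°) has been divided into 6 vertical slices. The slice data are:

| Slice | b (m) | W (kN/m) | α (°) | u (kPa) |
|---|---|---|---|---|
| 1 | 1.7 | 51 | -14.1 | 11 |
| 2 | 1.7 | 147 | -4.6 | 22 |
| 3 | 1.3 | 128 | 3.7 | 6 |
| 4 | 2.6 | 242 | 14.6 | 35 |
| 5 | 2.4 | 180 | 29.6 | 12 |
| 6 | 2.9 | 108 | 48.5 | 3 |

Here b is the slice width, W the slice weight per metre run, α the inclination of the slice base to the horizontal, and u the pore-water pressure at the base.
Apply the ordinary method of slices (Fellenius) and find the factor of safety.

FS = 2.22

Ordinary method of slices: FS = Σ[c'·Δl_i + (W_i cosα_i − u_i·Δl_i)·tanφ'] / Σ W_i sinα_i, with Δl_i = b_i / cosα_i.
Slice 1: Δl = 1.7/cos(-14.1°) = 1.753 m; N'_1 = 51·cos(-14.1°) − 11·1.753 = 30.2; c'Δl = 27.52; W sinα = -12.4
Slice 2: Δl = 1.7/cos(-4.6°) = 1.705 m; N'_2 = 147·cos(-4.6°) − 22·1.705 = 109.0; c'Δl = 26.78; W sinα = -11.8
Slice 3: Δl = 1.3/cos3.7° = 1.303 m; N'_3 = 128·cos3.7° − 6·1.303 = 119.9; c'Δl = 20.45; W sinα = 8.3
Slice 4: Δl = 2.6/cos14.6° = 2.687 m; N'_4 = 242·cos14.6° − 35·2.687 = 140.1; c'Δl = 42.18; W sinα = 61.0
Slice 5: Δl = 2.4/cos29.6° = 2.760 m; N'_5 = 180·cos29.6° − 12·2.760 = 123.4; c'Δl = 43.34; W sinα = 88.9
Slice 6: Δl = 2.9/cos48.5° = 4.377 m; N'_6 = 108·cos48.5° − 3·4.377 = 58.4; c'Δl = 68.71; W sinα = 80.9
Σc'Δl = 229.0 kN/m; ΣN' = 581.1 kN/m; ΣW sinα = 214.8 kN/m
Resisting = 229.0 + 581.1·tan23.1° = 229.0 + 247.8 = 476.8 kN/m
FS = 476.8 / 214.8 = 2.219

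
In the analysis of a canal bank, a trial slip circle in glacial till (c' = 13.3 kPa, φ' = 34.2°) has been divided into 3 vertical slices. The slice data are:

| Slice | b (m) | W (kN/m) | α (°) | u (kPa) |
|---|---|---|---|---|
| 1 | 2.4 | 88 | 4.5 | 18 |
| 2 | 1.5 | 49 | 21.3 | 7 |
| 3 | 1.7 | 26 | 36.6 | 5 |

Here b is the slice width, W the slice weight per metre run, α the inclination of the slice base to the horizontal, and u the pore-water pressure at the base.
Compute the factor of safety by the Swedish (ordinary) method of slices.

Ordinary method of slices: FS = Σ[c'·Δl_i + (W_i cosα_i − u_i·Δl_i)·tanφ'] / Σ W_i sinα_i, with Δl_i = b_i / cosα_i.
Slice 1: Δl = 2.4/cos4.5° = 2.407 m; N'_1 = 88·cos4.5° − 18·2.407 = 44.4; c'Δl = 32.02; W sinα = 6.9
Slice 2: Δl = 1.5/cos21.3° = 1.610 m; N'_2 = 49·cos21.3° − 7·1.610 = 34.4; c'Δl = 21.41; W sinα = 17.8
Slice 3: Δl = 1.7/cos36.6° = 2.118 m; N'_3 = 26·cos36.6° − 5·2.118 = 10.3; c'Δl = 28.16; W sinα = 15.5
Σc'Δl = 81.6 kN/m; ΣN' = 89.1 kN/m; ΣW sinα = 40.2 kN/m
Resisting = 81.6 + 89.1·tan34.2° = 81.6 + 60.5 = 142.1 kN/m
FS = 142.1 / 40.2 = 3.535

FS = 3.53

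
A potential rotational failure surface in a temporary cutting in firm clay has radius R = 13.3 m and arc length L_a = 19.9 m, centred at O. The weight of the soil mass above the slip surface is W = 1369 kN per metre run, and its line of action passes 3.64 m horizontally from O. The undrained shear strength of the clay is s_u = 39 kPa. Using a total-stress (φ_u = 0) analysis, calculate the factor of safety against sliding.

Taking moments about the centre O, the resisting moment is provided by the undrained shear strength acting along the arc:
M_R = s_u·L_a·R = 39·19.90·13.3 = 10322.1 kN·m/m
M_D = W·d = 1369·3.64 = 4983.2 kN·m/m
FS = M_R / M_D = 10322.1 / 4983.2 = 2.071

FS = 2.07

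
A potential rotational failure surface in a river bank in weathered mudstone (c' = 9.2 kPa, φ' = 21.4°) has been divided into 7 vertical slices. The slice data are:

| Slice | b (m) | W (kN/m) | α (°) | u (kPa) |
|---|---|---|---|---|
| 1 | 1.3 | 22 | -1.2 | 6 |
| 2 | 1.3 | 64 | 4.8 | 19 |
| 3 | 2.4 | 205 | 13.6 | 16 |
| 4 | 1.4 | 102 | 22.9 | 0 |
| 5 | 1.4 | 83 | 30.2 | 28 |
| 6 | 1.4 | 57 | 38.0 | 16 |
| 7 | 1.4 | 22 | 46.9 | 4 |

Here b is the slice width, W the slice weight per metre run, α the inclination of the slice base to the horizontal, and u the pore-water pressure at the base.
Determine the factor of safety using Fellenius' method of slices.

Ordinary method of slices: FS = Σ[c'·Δl_i + (W_i cosα_i − u_i·Δl_i)·tanφ'] / Σ W_i sinα_i, with Δl_i = b_i / cosα_i.
Slice 1: Δl = 1.3/cos(-1.2°) = 1.300 m; N'_1 = 22·cos(-1.2°) − 6·1.300 = 14.2; c'Δl = 11.96; W sinα = -0.5
Slice 2: Δl = 1.3/cos4.8° = 1.305 m; N'_2 = 64·cos4.8° − 19·1.305 = 39.0; c'Δl = 12.00; W sinα = 5.4
Slice 3: Δl = 2.4/cos13.6° = 2.469 m; N'_3 = 205·cos13.6° − 16·2.469 = 159.7; c'Δl = 22.72; W sinα = 48.2
Slice 4: Δl = 1.4/cos22.9° = 1.520 m; N'_4 = 102·cos22.9° − 0·1.520 = 94.0; c'Δl = 13.98; W sinα = 39.7
Slice 5: Δl = 1.4/cos30.2° = 1.620 m; N'_5 = 83·cos30.2° − 28·1.620 = 26.4; c'Δl = 14.90; W sinα = 41.8
Slice 6: Δl = 1.4/cos38.0° = 1.777 m; N'_6 = 57·cos38.0° − 16·1.777 = 16.5; c'Δl = 16.34; W sinα = 35.1
Slice 7: Δl = 1.4/cos46.9° = 2.049 m; N'_7 = 22·cos46.9° − 4·2.049 = 6.8; c'Δl = 18.85; W sinα = 16.1
Σc'Δl = 110.8 kN/m; ΣN' = 356.6 kN/m; ΣW sinα = 185.7 kN/m
Resisting = 110.8 + 356.6·tan21.4° = 110.8 + 139.7 = 250.5 kN/m
FS = 250.5 / 185.7 = 1.349

FS = 1.35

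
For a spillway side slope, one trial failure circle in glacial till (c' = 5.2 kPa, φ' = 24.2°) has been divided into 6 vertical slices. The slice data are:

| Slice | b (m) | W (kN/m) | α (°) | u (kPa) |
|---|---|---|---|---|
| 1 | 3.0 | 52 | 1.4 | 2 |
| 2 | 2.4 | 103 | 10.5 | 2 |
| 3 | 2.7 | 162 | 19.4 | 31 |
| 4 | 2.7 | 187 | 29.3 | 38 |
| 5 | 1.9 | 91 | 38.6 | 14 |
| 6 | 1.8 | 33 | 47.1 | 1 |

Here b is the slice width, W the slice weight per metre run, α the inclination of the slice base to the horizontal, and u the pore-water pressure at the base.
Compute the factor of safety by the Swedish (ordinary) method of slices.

Ordinary method of slices: FS = Σ[c'·Δl_i + (W_i cosα_i − u_i·Δl_i)·tanφ'] / Σ W_i sinα_i, with Δl_i = b_i / cosα_i.
Slice 1: Δl = 3.0/cos1.4° = 3.001 m; N'_1 = 52·cos1.4° − 2·3.001 = 46.0; c'Δl = 15.60; W sinα = 1.3
Slice 2: Δl = 2.4/cos10.5° = 2.441 m; N'_2 = 103·cos10.5° − 2·2.441 = 96.4; c'Δl = 12.69; W sinα = 18.8
Slice 3: Δl = 2.7/cos19.4° = 2.863 m; N'_3 = 162·cos19.4° − 31·2.863 = 64.1; c'Δl = 14.89; W sinα = 53.8
Slice 4: Δl = 2.7/cos29.3° = 3.096 m; N'_4 = 187·cos29.3° − 38·3.096 = 45.4; c'Δl = 16.10; W sinα = 91.5
Slice 5: Δl = 1.9/cos38.6° = 2.431 m; N'_5 = 91·cos38.6° − 14·2.431 = 37.1; c'Δl = 12.64; W sinα = 56.8
Slice 6: Δl = 1.8/cos47.1° = 2.644 m; N'_6 = 33·cos47.1° − 1·2.644 = 19.8; c'Δl = 13.75; W sinα = 24.2
Σc'Δl = 85.7 kN/m; ΣN' = 308.8 kN/m; ΣW sinα = 246.3 kN/m
Resisting = 85.7 + 308.8·tan24.2° = 85.7 + 138.8 = 224.4 kN/m
FS = 224.4 / 246.3 = 0.911

FS = 0.91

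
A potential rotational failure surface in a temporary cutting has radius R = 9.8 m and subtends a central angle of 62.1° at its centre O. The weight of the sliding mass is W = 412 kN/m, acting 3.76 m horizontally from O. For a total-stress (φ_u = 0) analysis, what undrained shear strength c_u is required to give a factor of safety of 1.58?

c_u = 23.5 kPa

FS = c_u·L_a·R / (W·d), so c_u = FS·W·d / (L_a·R).
Arc length L_a = R·θ = 9.8·(62.1°·π/180) = 9.8·1.0838 = 10.62 m
c_u = 1.58·412·3.76 / (10.62·9.8) = 2447.6 / 104.09 = 23.51 kPa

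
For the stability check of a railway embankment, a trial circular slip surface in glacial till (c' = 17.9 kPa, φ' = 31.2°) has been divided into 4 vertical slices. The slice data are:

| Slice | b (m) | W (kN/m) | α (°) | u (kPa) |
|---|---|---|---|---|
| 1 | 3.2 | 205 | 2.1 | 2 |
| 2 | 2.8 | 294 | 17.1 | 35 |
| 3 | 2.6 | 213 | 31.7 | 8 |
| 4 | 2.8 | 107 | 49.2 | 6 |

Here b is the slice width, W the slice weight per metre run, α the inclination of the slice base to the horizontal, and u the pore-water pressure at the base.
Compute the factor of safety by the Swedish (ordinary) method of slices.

Ordinary method of slices: FS = Σ[c'·Δl_i + (W_i cosα_i − u_i·Δl_i)·tanφ'] / Σ W_i sinα_i, with Δl_i = b_i / cosα_i.
Slice 1: Δl = 3.2/cos2.1° = 3.202 m; N'_1 = 205·cos2.1° − 2·3.202 = 198.5; c'Δl = 57.32; W sinα = 7.5
Slice 2: Δl = 2.8/cos17.1° = 2.930 m; N'_2 = 294·cos17.1° − 35·2.930 = 178.5; c'Δl = 52.44; W sinα = 86.4
Slice 3: Δl = 2.6/cos31.7° = 3.056 m; N'_3 = 213·cos31.7° − 8·3.056 = 156.8; c'Δl = 54.70; W sinα = 111.9
Slice 4: Δl = 2.8/cos49.2° = 4.285 m; N'_4 = 107·cos49.2° − 6·4.285 = 44.2; c'Δl = 76.70; W sinα = 81.0
Σc'Δl = 241.2 kN/m; ΣN' = 577.9 kN/m; ΣW sinα = 286.9 kN/m
Resisting = 241.2 + 577.9·tan31.2° = 241.2 + 350.0 = 591.2 kN/m
FS = 591.2 / 286.9 = 2.061

FS = 2.06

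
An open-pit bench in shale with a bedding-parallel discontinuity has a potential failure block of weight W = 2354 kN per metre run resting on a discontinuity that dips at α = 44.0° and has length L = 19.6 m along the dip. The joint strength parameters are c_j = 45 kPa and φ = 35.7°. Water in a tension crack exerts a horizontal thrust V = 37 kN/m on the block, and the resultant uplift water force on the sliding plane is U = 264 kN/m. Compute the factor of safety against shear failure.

FS = 1.14

Resolving the block weight along and normal to the plane and applying the Mohr–Coulomb strength on the joint:
N' = W cosα − U − V sinα = 2354·cos44.0° − 264 − 37·sin44.0° = 1403.6 kN/m
Driving force T = W sinα + V cosα = 2354·sin44.0° + 37·cos44.0° = 1661.8 kN/m
Resisting force R = c_j·L + N'·tanφ = 45·19.6 + 1403.6·tan35.7° = 882.0 + 1008.6 = 1890.6 kN/m
FS = R / T = 1890.6 / 1661.8 = 1.138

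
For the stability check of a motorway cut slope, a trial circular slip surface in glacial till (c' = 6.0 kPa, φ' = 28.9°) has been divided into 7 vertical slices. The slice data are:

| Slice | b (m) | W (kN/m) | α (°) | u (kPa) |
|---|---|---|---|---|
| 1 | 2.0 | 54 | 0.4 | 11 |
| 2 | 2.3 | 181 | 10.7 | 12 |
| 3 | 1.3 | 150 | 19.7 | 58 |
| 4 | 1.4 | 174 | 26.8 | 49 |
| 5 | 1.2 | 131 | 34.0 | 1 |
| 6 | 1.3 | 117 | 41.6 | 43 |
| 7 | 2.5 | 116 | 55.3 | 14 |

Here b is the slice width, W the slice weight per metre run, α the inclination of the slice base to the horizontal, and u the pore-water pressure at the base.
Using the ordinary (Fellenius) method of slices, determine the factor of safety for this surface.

Ordinary method of slices: FS = Σ[c'·Δl_i + (W_i cosα_i − u_i·Δl_i)·tanφ'] / Σ W_i sinα_i, with Δl_i = b_i / cosα_i.
Slice 1: Δl = 2.0/cos0.4° = 2.000 m; N'_1 = 54·cos0.4° − 11·2.000 = 32.0; c'Δl = 12.00; W sinα = 0.4
Slice 2: Δl = 2.3/cos10.7° = 2.341 m; N'_2 = 181·cos10.7° − 12·2.341 = 149.8; c'Δl = 14.04; W sinα = 33.6
Slice 3: Δl = 1.3/cos19.7° = 1.381 m; N'_3 = 150·cos19.7° − 58·1.381 = 61.1; c'Δl = 8.28; W sinα = 50.6
Slice 4: Δl = 1.4/cos26.8° = 1.568 m; N'_4 = 174·cos26.8° − 49·1.568 = 78.5; c'Δl = 9.41; W sinα = 78.5
Slice 5: Δl = 1.2/cos34.0° = 1.447 m; N'_5 = 131·cos34.0° − 1·1.447 = 107.2; c'Δl = 8.68; W sinα = 73.3
Slice 6: Δl = 1.3/cos41.6° = 1.738 m; N'_6 = 117·cos41.6° − 43·1.738 = 12.7; c'Δl = 10.43; W sinα = 77.7
Slice 7: Δl = 2.5/cos55.3° = 4.392 m; N'_7 = 116·cos55.3° − 14·4.392 = 4.6; c'Δl = 26.35; W sinα = 95.4
Σc'Δl = 89.2 kN/m; ΣN' = 445.8 kN/m; ΣW sinα = 409.3 kN/m
Resisting = 89.2 + 445.8·tan28.9° = 89.2 + 246.1 = 335.3 kN/m
FS = 335.3 / 409.3 = 0.819

FS = 0.82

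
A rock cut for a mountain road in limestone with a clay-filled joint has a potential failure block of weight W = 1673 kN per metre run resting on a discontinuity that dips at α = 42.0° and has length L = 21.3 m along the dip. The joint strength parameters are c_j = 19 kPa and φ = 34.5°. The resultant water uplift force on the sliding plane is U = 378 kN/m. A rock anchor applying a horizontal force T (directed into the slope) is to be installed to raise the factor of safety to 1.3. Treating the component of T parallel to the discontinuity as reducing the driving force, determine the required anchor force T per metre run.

T = 320 kN/m

Resolving forces along and normal to the sliding plane, with the horizontal anchor force T adding T·sinα to the effective normal force and T·cosα acting up the plane against the driving force:
FS = [c_jL + (W cosα − U + T sinα) tanφ] / [W sinα − T cosα]
Without the anchor: N' = 865.3 kN/m, driving T_d = 1119.5 kN/m, resisting R = 19·21.3 + 865.3·tan34.5° = 999.4 kN/m, FS = 0.89.
Setting FS = 1.3 and solving for T:
1.3·(1119.5 − T cos42.0°) = 999.4 + T sin42.0°·tan34.5°
T·(sin42.0°·tan34.5° + 1.3·cos42.0°) = 1.3·1119.5 − 999.4
T·(0.6691·0.6873 + 1.3·0.7431) = 1455.3 − 999.4 = 455.9
T·1.4260 = 455.9
T = 319.7 kN/m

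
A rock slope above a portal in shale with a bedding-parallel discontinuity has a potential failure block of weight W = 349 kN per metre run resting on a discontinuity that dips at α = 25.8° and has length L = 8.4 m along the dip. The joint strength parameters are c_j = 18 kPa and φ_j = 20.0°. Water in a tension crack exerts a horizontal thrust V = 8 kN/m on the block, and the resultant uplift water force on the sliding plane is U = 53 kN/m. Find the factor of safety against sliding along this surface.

FS = 1.54

Resolving the block weight along and normal to the plane and applying the Mohr–Coulomb strength on the joint:
N' = W cosα − U − V sinα = 349·cos25.8° − 53 − 8·sin25.8° = 257.7 kN/m
Driving force T = W sinα + V cosα = 349·sin25.8° + 8·cos25.8° = 159.1 kN/m
Resisting force R = c_j·L + N'·tanφ_j = 18·8.4 + 257.7·tan20.0° = 151.2 + 93.8 = 245.0 kN/m
FS = R / T = 245.0 / 159.1 = 1.540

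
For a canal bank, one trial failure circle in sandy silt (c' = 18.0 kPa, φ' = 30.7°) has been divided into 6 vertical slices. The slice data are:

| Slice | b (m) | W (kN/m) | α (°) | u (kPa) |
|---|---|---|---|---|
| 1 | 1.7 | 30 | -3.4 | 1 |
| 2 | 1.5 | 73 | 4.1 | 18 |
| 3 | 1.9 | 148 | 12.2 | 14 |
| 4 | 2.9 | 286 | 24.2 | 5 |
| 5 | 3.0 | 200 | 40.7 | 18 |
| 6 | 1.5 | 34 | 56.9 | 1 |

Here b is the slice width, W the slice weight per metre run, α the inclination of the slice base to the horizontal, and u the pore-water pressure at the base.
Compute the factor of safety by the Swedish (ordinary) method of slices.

FS = 1.89

Ordinary method of slices: FS = Σ[c'·Δl_i + (W_i cosα_i − u_i·Δl_i)·tanφ'] / Σ W_i sinα_i, with Δl_i = b_i / cosα_i.
Slice 1: Δl = 1.7/cos(-3.4°) = 1.703 m; N'_1 = 30·cos(-3.4°) − 1·1.703 = 28.2; c'Δl = 30.65; W sinα = -1.8
Slice 2: Δl = 1.5/cos4.1° = 1.504 m; N'_2 = 73·cos4.1° − 18·1.504 = 45.7; c'Δl = 27.07; W sinα = 5.2
Slice 3: Δl = 1.9/cos12.2° = 1.944 m; N'_3 = 148·cos12.2° − 14·1.944 = 117.4; c'Δl = 34.99; W sinα = 31.3
Slice 4: Δl = 2.9/cos24.2° = 3.179 m; N'_4 = 286·cos24.2° − 5·3.179 = 245.0; c'Δl = 57.23; W sinα = 117.2
Slice 5: Δl = 3.0/cos40.7° = 3.957 m; N'_5 = 200·cos40.7° − 18·3.957 = 80.4; c'Δl = 71.23; W sinα = 130.4
Slice 6: Δl = 1.5/cos56.9° = 2.747 m; N'_6 = 34·cos56.9° − 1·2.747 = 15.8; c'Δl = 49.44; W sinα = 28.5
Σc'Δl = 270.6 kN/m; ΣN' = 532.6 kN/m; ΣW sinα = 310.9 kN/m
Resisting = 270.6 + 532.6·tan30.7° = 270.6 + 316.2 = 586.9 kN/m
FS = 586.9 / 310.9 = 1.888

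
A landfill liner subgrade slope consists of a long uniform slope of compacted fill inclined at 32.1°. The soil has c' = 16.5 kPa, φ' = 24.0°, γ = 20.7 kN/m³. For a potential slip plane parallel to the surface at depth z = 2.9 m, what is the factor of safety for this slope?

FS = 1.32

For an infinite slope with a slip plane parallel to the surface (no pore pressure): FS = [c' + γz cos²β tanφ'] / [γz sinβ cosβ].
γz = 20.7·2.9 = 60.03 kN/m²
Numerator = 16.5 + 60.03·cos²32.1°·tan24.0° = 16.5 + 60.03·0.7176·0.4452 = 35.680 kPa
Denominator = 60.03·sin32.1°·cos32.1° = 60.03·0.5314·0.8471 = 27.023 kPa
FS = 35.680 / 27.023 = 1.320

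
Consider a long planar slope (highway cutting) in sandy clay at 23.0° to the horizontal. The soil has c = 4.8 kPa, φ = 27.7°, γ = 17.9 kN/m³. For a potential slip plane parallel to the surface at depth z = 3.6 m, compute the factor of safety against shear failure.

For an infinite slope with a slip plane parallel to the surface (no pore pressure): FS = [c + γz cos²β tanφ] / [γz sinβ cosβ].
γz = 17.9·3.6 = 64.44 kN/m²
Numerator = 4.8 + 64.44·cos²23.0°·tan27.7° = 4.8 + 64.44·0.8473·0.5250 = 33.467 kPa
Denominator = 64.44·sin23.0°·cos23.0° = 64.44·0.3907·0.9205 = 23.177 kPa
FS = 33.467 / 23.177 = 1.444

FS = 1.44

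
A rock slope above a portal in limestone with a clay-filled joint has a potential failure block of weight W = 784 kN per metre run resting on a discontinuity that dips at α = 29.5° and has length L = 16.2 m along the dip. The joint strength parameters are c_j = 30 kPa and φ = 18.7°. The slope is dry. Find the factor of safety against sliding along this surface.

FS = 1.86

Resolving the block weight along and normal to the plane and applying the Mohr–Coulomb strength on the joint:
N' = W cosα = 784·cos29.5° = 682.4 kN/m
Driving force T = W sinα = 784·sin29.5° = 386.1 kN/m
Resisting force R = c_j·L + N'·tanφ = 30·16.2 + 682.4·tan18.7° = 486.0 + 231.0 = 717.0 kN/m
FS = R / T = 717.0 / 386.1 = 1.857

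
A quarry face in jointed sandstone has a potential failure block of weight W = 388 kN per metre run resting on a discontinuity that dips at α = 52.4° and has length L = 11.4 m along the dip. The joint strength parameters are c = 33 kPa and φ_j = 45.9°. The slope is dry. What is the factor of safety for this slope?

FS = 2.02

Resolving the block weight along and normal to the plane and applying the Mohr–Coulomb strength on the joint:
N' = W cosα = 388·cos52.4° = 236.7 kN/m
Driving force T = W sinα = 388·sin52.4° = 307.4 kN/m
Resisting force R = c·L + N'·tanφ_j = 33·11.4 + 236.7·tan45.9° = 376.2 + 244.3 = 620.5 kN/m
FS = R / T = 620.5 / 307.4 = 2.018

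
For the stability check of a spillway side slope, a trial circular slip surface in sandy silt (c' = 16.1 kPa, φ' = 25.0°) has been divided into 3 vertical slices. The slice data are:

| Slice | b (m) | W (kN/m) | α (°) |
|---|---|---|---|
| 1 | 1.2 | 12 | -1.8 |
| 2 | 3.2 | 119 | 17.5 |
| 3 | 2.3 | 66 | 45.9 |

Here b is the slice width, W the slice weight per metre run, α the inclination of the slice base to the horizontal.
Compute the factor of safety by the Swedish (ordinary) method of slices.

FS = 2.49

Ordinary method of slices: FS = Σ[c'·Δl_i + (W_i cosα_i)·tanφ'] / Σ W_i sinα_i, with Δl_i = b_i / cosα_i.
Slice 1: Δl = 1.2/cos(-1.8°) = 1.201 m; N'_1 = 12·cos(-1.8°) = 12.0; c'Δl = 19.33; W sinα = -0.4
Slice 2: Δl = 3.2/cos17.5° = 3.355 m; N'_2 = 119·cos17.5° = 113.5; c'Δl = 54.02; W sinα = 35.8
Slice 3: Δl = 2.3/cos45.9° = 3.305 m; N'_3 = 66·cos45.9° = 45.9; c'Δl = 53.21; W sinα = 47.4
Σc'Δl = 126.6 kN/m; ΣN' = 171.4 kN/m; ΣW sinα = 82.8 kN/m
Resisting = 126.6 + 171.4·tan25.0° = 126.6 + 79.9 = 206.5 kN/m
FS = 206.5 / 82.8 = 2.494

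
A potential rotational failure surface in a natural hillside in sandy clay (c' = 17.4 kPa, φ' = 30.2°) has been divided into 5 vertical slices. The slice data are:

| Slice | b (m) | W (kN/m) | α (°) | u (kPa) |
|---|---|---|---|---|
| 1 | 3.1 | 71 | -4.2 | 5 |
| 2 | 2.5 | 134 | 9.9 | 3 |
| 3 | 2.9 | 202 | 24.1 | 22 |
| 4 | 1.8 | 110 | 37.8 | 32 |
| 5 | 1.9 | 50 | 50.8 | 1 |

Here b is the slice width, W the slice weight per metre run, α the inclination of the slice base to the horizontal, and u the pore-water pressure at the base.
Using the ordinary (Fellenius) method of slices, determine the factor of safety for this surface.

FS = 2.14

Ordinary method of slices: FS = Σ[c'·Δl_i + (W_i cosα_i − u_i·Δl_i)·tanφ'] / Σ W_i sinα_i, with Δl_i = b_i / cosα_i.
Slice 1: Δl = 3.1/cos(-4.2°) = 3.108 m; N'_1 = 71·cos(-4.2°) − 5·3.108 = 55.3; c'Δl = 54.09; W sinα = -5.2
Slice 2: Δl = 2.5/cos9.9° = 2.538 m; N'_2 = 134·cos9.9° − 3·2.538 = 124.4; c'Δl = 44.16; W sinα = 23.0
Slice 3: Δl = 2.9/cos24.1° = 3.177 m; N'_3 = 202·cos24.1° − 22·3.177 = 114.5; c'Δl = 55.28; W sinα = 82.5
Slice 4: Δl = 1.8/cos37.8° = 2.278 m; N'_4 = 110·cos37.8° − 32·2.278 = 14.0; c'Δl = 39.64; W sinα = 67.4
Slice 5: Δl = 1.9/cos50.8° = 3.006 m; N'_5 = 50·cos50.8° − 1·3.006 = 28.6; c'Δl = 52.31; W sinα = 38.7
Σc'Δl = 245.5 kN/m; ΣN' = 336.8 kN/m; ΣW sinα = 206.5 kN/m
Resisting = 245.5 + 336.8·tan30.2° = 245.5 + 196.0 = 441.5 kN/m
FS = 441.5 / 206.5 = 2.138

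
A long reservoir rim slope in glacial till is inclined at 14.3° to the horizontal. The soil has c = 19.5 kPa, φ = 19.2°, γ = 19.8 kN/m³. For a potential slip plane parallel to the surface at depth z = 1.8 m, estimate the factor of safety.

FS = 3.65

For an infinite slope with a slip plane parallel to the surface (no pore pressure): FS = [c + γz cos²β tanφ] / [γz sinβ cosβ].
γz = 19.8·1.8 = 35.64 kN/m²
Numerator = 19.5 + 35.64·cos²14.3°·tan19.2° = 19.5 + 35.64·0.9390·0.3482 = 31.154 kPa
Denominator = 35.64·sin14.3°·cos14.3° = 35.64·0.2470·0.9690 = 8.530 kPa
FS = 31.154 / 8.530 = 3.652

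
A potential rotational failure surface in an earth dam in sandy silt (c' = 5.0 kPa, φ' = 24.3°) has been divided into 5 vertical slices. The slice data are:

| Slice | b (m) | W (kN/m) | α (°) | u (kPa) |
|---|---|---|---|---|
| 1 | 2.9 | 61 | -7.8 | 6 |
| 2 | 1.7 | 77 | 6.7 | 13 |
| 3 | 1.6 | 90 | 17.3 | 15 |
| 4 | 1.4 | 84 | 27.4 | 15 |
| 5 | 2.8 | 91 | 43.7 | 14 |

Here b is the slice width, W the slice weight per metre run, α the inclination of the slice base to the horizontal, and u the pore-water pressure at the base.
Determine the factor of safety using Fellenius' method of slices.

Ordinary method of slices: FS = Σ[c'·Δl_i + (W_i cosα_i − u_i·Δl_i)·tanφ'] / Σ W_i sinα_i, with Δl_i = b_i / cosα_i.
Slice 1: Δl = 2.9/cos(-7.8°) = 2.927 m; N'_1 = 61·cos(-7.8°) − 6·2.927 = 42.9; c'Δl = 14.64; W sinα = -8.3
Slice 2: Δl = 1.7/cos6.7° = 1.712 m; N'_2 = 77·cos6.7° − 13·1.712 = 54.2; c'Δl = 8.56; W sinα = 9.0
Slice 3: Δl = 1.6/cos17.3° = 1.676 m; N'_3 = 90·cos17.3° − 15·1.676 = 60.8; c'Δl = 8.38; W sinα = 26.8
Slice 4: Δl = 1.4/cos27.4° = 1.577 m; N'_4 = 84·cos27.4° − 15·1.577 = 50.9; c'Δl = 7.88; W sinα = 38.7
Slice 5: Δl = 2.8/cos43.7° = 3.873 m; N'_5 = 91·cos43.7° − 14·3.873 = 11.6; c'Δl = 19.36; W sinα = 62.9
Σc'Δl = 58.8 kN/m; ΣN' = 220.4 kN/m; ΣW sinα = 129.0 kN/m
Resisting = 58.8 + 220.4·tan24.3° = 58.8 + 99.5 = 158.3 kN/m
FS = 158.3 / 129.0 = 1.227

FS = 1.23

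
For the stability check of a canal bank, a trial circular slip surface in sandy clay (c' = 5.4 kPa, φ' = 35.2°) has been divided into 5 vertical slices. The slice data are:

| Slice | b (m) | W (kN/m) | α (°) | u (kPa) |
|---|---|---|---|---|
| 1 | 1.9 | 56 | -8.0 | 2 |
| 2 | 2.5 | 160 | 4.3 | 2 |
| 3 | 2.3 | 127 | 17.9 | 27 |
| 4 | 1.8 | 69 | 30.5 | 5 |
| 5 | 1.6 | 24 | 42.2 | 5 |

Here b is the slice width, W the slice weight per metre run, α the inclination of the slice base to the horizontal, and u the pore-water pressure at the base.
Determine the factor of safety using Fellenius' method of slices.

FS = 3.01

Ordinary method of slices: FS = Σ[c'·Δl_i + (W_i cosα_i − u_i·Δl_i)·tanφ'] / Σ W_i sinα_i, with Δl_i = b_i / cosα_i.
Slice 1: Δl = 1.9/cos(-8.0°) = 1.919 m; N'_1 = 56·cos(-8.0°) − 2·1.919 = 51.6; c'Δl = 10.36; W sinα = -7.8
Slice 2: Δl = 2.5/cos4.3° = 2.507 m; N'_2 = 160·cos4.3° − 2·2.507 = 154.5; c'Δl = 13.54; W sinα = 12.0
Slice 3: Δl = 2.3/cos17.9° = 2.417 m; N'_3 = 127·cos17.9° − 27·2.417 = 55.6; c'Δl = 13.05; W sinα = 39.0
Slice 4: Δl = 1.8/cos30.5° = 2.089 m; N'_4 = 69·cos30.5° − 5·2.089 = 49.0; c'Δl = 11.28; W sinα = 35.0
Slice 5: Δl = 1.6/cos42.2° = 2.160 m; N'_5 = 24·cos42.2° − 5·2.160 = 7.0; c'Δl = 11.66; W sinα = 16.1
Σc'Δl = 59.9 kN/m; ΣN' = 317.7 kN/m; ΣW sinα = 94.4 kN/m
Resisting = 59.9 + 317.7·tan35.2° = 59.9 + 224.1 = 284.0 kN/m
FS = 284.0 / 94.4 = 3.009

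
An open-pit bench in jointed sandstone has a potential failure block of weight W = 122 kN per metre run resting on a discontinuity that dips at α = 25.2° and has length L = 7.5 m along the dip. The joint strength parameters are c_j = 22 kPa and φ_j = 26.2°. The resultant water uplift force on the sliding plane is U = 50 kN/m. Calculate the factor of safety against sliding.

Resolving the block weight along and normal to the plane and applying the Mohr–Coulomb strength on the joint:
N' = W cosα − U = 122·cos25.2° − 50 = 60.4 kN/m
Driving force T = W sinα = 122·sin25.2° = 51.9 kN/m
Resisting force R = c_j·L + N'·tanφ_j = 22·7.5 + 60.4·tan26.2° = 165.0 + 29.7 = 194.7 kN/m
FS = R / T = 194.7 / 51.9 = 3.748

FS = 3.75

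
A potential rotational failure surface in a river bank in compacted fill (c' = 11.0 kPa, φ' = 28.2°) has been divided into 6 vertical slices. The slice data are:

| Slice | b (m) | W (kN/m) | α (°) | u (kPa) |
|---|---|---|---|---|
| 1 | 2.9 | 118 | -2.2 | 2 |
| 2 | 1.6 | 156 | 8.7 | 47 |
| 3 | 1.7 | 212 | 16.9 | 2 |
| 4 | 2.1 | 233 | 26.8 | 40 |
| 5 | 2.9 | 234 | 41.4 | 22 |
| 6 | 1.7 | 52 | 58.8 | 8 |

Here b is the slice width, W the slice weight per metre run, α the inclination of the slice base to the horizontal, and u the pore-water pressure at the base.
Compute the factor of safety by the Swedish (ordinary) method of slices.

FS = 1.28

Ordinary method of slices: FS = Σ[c'·Δl_i + (W_i cosα_i − u_i·Δl_i)·tanφ'] / Σ W_i sinα_i, with Δl_i = b_i / cosα_i.
Slice 1: Δl = 2.9/cos(-2.2°) = 2.902 m; N'_1 = 118·cos(-2.2°) − 2·2.902 = 112.1; c'Δl = 31.92; W sinα = -4.5
Slice 2: Δl = 1.6/cos8.7° = 1.619 m; N'_2 = 156·cos8.7° − 47·1.619 = 78.1; c'Δl = 17.80; W sinα = 23.6
Slice 3: Δl = 1.7/cos16.9° = 1.777 m; N'_3 = 212·cos16.9° − 2·1.777 = 199.3; c'Δl = 19.54; W sinα = 61.6
Slice 4: Δl = 2.1/cos26.8° = 2.353 m; N'_4 = 233·cos26.8° − 40·2.353 = 113.9; c'Δl = 25.88; W sinα = 105.1
Slice 5: Δl = 2.9/cos41.4° = 3.866 m; N'_5 = 234·cos41.4° − 22·3.866 = 90.5; c'Δl = 42.53; W sinα = 154.7
Slice 6: Δl = 1.7/cos58.8° = 3.282 m; N'_6 = 52·cos58.8° − 8·3.282 = 0.7; c'Δl = 36.10; W sinα = 44.5
Σc'Δl = 173.8 kN/m; ΣN' = 594.5 kN/m; ΣW sinα = 385.0 kN/m
Resisting = 173.8 + 594.5·tan28.2° = 173.8 + 318.8 = 492.6 kN/m
FS = 492.6 / 385.0 = 1.279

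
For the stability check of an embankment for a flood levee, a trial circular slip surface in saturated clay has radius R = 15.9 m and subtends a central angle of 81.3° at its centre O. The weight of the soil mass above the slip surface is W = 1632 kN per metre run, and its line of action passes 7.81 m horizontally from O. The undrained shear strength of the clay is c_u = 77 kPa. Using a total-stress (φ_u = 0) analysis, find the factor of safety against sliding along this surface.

Taking moments about the centre O, the resisting moment is provided by the undrained shear strength acting along the arc:
Arc length L_a = R·θ = 15.9·(81.3°·π/180) = 15.9·1.4190 = 22.56 m
M_R = c_u·L_a·R = 77·22.56·15.9 = 27621.9 kN·m/m
M_D = W·d = 1632·7.81 = 12745.9 kN·m/m
FS = M_R / M_D = 27621.9 / 12745.9 = 2.167

FS = 2.17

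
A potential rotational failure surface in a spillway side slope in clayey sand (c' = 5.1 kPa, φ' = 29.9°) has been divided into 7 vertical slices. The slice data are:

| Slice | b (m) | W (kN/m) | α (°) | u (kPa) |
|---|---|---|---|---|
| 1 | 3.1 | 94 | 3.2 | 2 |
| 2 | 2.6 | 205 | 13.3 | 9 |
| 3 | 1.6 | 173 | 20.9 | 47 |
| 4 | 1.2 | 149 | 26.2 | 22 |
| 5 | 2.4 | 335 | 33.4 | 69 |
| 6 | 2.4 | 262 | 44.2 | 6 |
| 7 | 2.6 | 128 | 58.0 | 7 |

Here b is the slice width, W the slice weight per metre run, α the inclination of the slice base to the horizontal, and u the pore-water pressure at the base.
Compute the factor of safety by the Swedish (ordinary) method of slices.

FS = 0.80

Ordinary method of slices: FS = Σ[c'·Δl_i + (W_i cosα_i − u_i·Δl_i)·tanφ'] / Σ W_i sinα_i, with Δl_i = b_i / cosα_i.
Slice 1: Δl = 3.1/cos3.2° = 3.105 m; N'_1 = 94·cos3.2° − 2·3.105 = 87.6; c'Δl = 15.83; W sinα = 5.2
Slice 2: Δl = 2.6/cos13.3° = 2.672 m; N'_2 = 205·cos13.3° − 9·2.672 = 175.5; c'Δl = 13.63; W sinα = 47.2
Slice 3: Δl = 1.6/cos20.9° = 1.713 m; N'_3 = 173·cos20.9° − 47·1.713 = 81.1; c'Δl = 8.73; W sinα = 61.7
Slice 4: Δl = 1.2/cos26.2° = 1.337 m; N'_4 = 149·cos26.2° − 22·1.337 = 104.3; c'Δl = 6.82; W sinα = 65.8
Slice 5: Δl = 2.4/cos33.4° = 2.875 m; N'_5 = 335·cos33.4° − 69·2.875 = 81.3; c'Δl = 14.66; W sinα = 184.4
Slice 6: Δl = 2.4/cos44.2° = 3.348 m; N'_6 = 262·cos44.2° − 6·3.348 = 167.7; c'Δl = 17.07; W sinα = 182.7
Slice 7: Δl = 2.6/cos58.0° = 4.906 m; N'_7 = 128·cos58.0° − 7·4.906 = 33.5; c'Δl = 25.02; W sinα = 108.6
Σc'Δl = 101.8 kN/m; ΣN' = 731.0 kN/m; ΣW sinα = 655.5 kN/m
Resisting = 101.8 + 731.0·tan29.9° = 101.8 + 420.4 = 522.1 kN/m
FS = 522.1 / 655.5 = 0.797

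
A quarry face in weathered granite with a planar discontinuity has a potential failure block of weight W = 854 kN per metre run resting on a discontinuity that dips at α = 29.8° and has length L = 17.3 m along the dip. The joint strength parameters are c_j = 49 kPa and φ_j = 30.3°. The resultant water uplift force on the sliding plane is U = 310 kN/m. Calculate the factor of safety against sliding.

Resolving the block weight along and normal to the plane and applying the Mohr–Coulomb strength on the joint:
N' = W cosα − U = 854·cos29.8° − 310 = 431.1 kN/m
Driving force T = W sinα = 854·sin29.8° = 424.4 kN/m
Resisting force R = c_j·L + N'·tanφ_j = 49·17.3 + 431.1·tan30.3° = 847.7 + 251.9 = 1099.6 kN/m
FS = R / T = 1099.6 / 424.4 = 2.591

FS = 2.59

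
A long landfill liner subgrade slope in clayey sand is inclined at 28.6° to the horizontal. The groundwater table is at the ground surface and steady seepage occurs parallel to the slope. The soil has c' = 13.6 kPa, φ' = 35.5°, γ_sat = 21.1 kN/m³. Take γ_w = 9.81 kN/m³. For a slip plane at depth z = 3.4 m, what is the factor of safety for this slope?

With seepage parallel to the slope and the water table at the surface, the effective normal stress on the slip plane uses the buoyant unit weight γ' = γ_sat − γ_w while the driving shear stress uses γ_sat:
FS = [c' + γ' z cos²β tanφ'] / [γ_sat z sinβ cosβ]
γ' = 21.1 − 9.81 = 11.29 kN/m³
Numerator = 13.6 + 11.29·3.4·cos²28.6°·tan35.5° = 13.6 + 11.29·3.4·0.7709·0.7133 = 34.706 kPa
Denominator = 21.1·3.4·sin28.6°·cos28.6° = 21.1·3.4·0.4787·0.8780 = 30.151 kPa
FS = 34.706 / 30.151 = 1.151

FS = 1.15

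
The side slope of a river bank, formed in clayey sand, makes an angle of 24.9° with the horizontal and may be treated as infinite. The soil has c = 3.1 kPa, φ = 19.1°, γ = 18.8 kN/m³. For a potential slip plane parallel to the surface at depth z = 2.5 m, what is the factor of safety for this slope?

FS = 0.92

For an infinite slope with a slip plane parallel to the surface (no pore pressure): FS = [c + γz cos²β tanφ] / [γz sinβ cosβ].
γz = 18.8·2.5 = 47.00 kN/m²
Numerator = 3.1 + 47.00·cos²24.9°·tan19.1° = 3.1 + 47.00·0.8227·0.3463 = 16.490 kPa
Denominator = 47.00·sin24.9°·cos24.9° = 47.00·0.4210·0.9070 = 17.949 kPa
FS = 16.490 / 17.949 = 0.919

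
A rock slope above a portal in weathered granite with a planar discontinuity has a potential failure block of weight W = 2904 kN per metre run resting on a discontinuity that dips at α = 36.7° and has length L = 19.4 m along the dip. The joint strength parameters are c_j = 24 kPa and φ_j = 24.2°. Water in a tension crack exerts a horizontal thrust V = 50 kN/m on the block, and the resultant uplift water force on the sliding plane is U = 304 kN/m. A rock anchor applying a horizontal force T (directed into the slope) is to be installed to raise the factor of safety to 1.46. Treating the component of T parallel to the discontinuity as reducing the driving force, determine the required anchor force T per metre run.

T = 855 kN/m

Resolving forces along and normal to the sliding plane, with the horizontal anchor force T adding T·sinα to the effective normal force and T·cosα acting up the plane against the driving force:
FS = [c_jL + (W cosα − U − V sinα + T sinα) tanφ_j] / [W sinα + V cosα − T cosα]
Without the anchor: N' = 1994.5 kN/m, driving T_d = 1775.6 kN/m, resisting R = 24·19.4 + 1994.5·tan24.2° = 1362.0 kN/m, FS = 0.77.
Setting FS = 1.46 and solving for T:
1.46·(1775.6 − T cos36.7°) = 1362.0 + T sin36.7°·tan24.2°
T·(sin36.7°·tan24.2° + 1.46·cos36.7°) = 1.46·1775.6 − 1362.0
T·(0.5976·0.4494 + 1.46·0.8018) = 2592.4 − 1362.0 = 1230.4
T·1.4392 = 1230.4
T = 854.9 kN/m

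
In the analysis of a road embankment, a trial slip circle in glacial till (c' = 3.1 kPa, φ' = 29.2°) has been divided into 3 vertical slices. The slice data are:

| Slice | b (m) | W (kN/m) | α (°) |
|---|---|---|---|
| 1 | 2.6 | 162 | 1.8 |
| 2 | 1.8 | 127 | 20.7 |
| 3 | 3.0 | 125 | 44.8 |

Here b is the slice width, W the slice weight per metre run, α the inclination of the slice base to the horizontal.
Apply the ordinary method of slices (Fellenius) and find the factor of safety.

Ordinary method of slices: FS = Σ[c'·Δl_i + (W_i cosα_i)·tanφ'] / Σ W_i sinα_i, with Δl_i = b_i / cosα_i.
Slice 1: Δl = 2.6/cos1.8° = 2.601 m; N'_1 = 162·cos1.8° = 161.9; c'Δl = 8.06; W sinα = 5.1
Slice 2: Δl = 1.8/cos20.7° = 1.924 m; N'_2 = 127·cos20.7° = 118.8; c'Δl = 5.97; W sinα = 44.9
Slice 3: Δl = 3.0/cos44.8° = 4.228 m; N'_3 = 125·cos44.8° = 88.7; c'Δl = 13.11; W sinα = 88.1
Σc'Δl = 27.1 kN/m; ΣN' = 369.4 kN/m; ΣW sinα = 138.1 kN/m
Resisting = 27.1 + 369.4·tan29.2° = 27.1 + 206.5 = 233.6 kN/m
FS = 233.6 / 138.1 = 1.692

FS = 1.69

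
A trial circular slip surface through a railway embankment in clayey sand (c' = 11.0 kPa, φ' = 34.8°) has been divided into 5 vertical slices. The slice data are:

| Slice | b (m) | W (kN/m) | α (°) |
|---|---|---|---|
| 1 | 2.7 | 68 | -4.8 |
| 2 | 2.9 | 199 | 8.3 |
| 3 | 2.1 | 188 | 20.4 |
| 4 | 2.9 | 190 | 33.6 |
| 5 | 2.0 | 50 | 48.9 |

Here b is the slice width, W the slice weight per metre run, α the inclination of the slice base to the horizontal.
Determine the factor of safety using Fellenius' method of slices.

Ordinary method of slices: FS = Σ[c'·Δl_i + (W_i cosα_i)·tanφ'] / Σ W_i sinα_i, with Δl_i = b_i / cosα_i.
Slice 1: Δl = 2.7/cos(-4.8°) = 2.710 m; N'_1 = 68·cos(-4.8°) = 67.8; c'Δl = 29.80; W sinα = -5.7
Slice 2: Δl = 2.9/cos8.3° = 2.931 m; N'_2 = 199·cos8.3° = 196.9; c'Δl = 32.24; W sinα = 28.7
Slice 3: Δl = 2.1/cos20.4° = 2.241 m; N'_3 = 188·cos20.4° = 176.2; c'Δl = 24.65; W sinα = 65.5
Slice 4: Δl = 2.9/cos33.6° = 3.482 m; N'_4 = 190·cos33.6° = 158.3; c'Δl = 38.30; W sinα = 105.1
Slice 5: Δl = 2.0/cos48.9° = 3.042 m; N'_5 = 50·cos48.9° = 32.9; c'Δl = 33.47; W sinα = 37.7
Σc'Δl = 158.5 kN/m; ΣN' = 632.0 kN/m; ΣW sinα = 231.4 kN/m
Resisting = 158.5 + 632.0·tan34.8° = 158.5 + 439.3 = 597.7 kN/m
FS = 597.7 / 231.4 = 2.583

FS = 2.58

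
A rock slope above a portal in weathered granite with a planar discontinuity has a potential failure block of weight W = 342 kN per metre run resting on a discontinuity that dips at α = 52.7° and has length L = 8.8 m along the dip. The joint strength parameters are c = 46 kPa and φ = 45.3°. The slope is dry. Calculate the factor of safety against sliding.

Resolving the block weight along and normal to the plane and applying the Mohr–Coulomb strength on the joint:
N' = W cosα = 342·cos52.7° = 207.2 kN/m
Driving force T = W sinα = 342·sin52.7° = 272.1 kN/m
Resisting force R = c·L + N'·tanφ = 46·8.8 + 207.2·tan45.3° = 404.8 + 209.4 = 614.2 kN/m
FS = R / T = 614.2 / 272.1 = 2.258

FS = 2.26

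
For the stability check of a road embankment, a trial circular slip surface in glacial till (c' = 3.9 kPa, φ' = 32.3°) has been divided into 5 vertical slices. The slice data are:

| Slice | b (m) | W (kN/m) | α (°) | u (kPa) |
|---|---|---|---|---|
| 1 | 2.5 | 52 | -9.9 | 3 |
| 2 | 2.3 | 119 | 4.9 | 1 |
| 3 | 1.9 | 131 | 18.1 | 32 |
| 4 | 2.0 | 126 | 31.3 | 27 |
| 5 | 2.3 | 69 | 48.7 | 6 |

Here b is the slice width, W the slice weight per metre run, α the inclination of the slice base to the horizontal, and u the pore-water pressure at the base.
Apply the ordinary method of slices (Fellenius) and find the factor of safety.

Ordinary method of slices: FS = Σ[c'·Δl_i + (W_i cosα_i − u_i·Δl_i)·tanφ'] / Σ W_i sinα_i, with Δl_i = b_i / cosα_i.
Slice 1: Δl = 2.5/cos(-9.9°) = 2.538 m; N'_1 = 52·cos(-9.9°) − 3·2.538 = 43.6; c'Δl = 9.90; W sinα = -8.9
Slice 2: Δl = 2.3/cos4.9° = 2.308 m; N'_2 = 119·cos4.9° − 1·2.308 = 116.3; c'Δl = 9.00; W sinα = 10.2
Slice 3: Δl = 1.9/cos18.1° = 1.999 m; N'_3 = 131·cos18.1° − 32·1.999 = 60.6; c'Δl = 7.80; W sinα = 40.7
Slice 4: Δl = 2.0/cos31.3° = 2.341 m; N'_4 = 126·cos31.3° − 27·2.341 = 44.5; c'Δl = 9.13; W sinα = 65.5
Slice 5: Δl = 2.3/cos48.7° = 3.485 m; N'_5 = 69·cos48.7° − 6·3.485 = 24.6; c'Δl = 13.59; W sinα = 51.8
Σc'Δl = 49.4 kN/m; ΣN' = 289.5 kN/m; ΣW sinα = 159.2 kN/m
Resisting = 49.4 + 289.5·tan32.3° = 49.4 + 183.0 = 232.4 kN/m
FS = 232.4 / 159.2 = 1.460

FS = 1.46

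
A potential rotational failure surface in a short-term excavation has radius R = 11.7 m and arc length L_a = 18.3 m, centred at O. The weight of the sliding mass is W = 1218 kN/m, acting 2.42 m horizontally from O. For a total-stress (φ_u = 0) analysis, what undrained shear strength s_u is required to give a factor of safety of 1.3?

FS = s_u·L_a·R / (W·d), so s_u = FS·W·d / (L_a·R).
s_u = 1.3·1218·2.42 / (18.30·11.7) = 3831.8 / 214.11 = 17.90 kPa

s_u = 17.9 kPa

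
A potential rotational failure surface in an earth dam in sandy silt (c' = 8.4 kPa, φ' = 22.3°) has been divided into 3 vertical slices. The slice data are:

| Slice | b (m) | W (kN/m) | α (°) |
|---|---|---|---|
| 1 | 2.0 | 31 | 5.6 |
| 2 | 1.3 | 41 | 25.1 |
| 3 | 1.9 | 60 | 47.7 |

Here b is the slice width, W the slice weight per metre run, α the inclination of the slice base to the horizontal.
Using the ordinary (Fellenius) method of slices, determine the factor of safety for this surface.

Ordinary method of slices: FS = Σ[c'·Δl_i + (W_i cosα_i)·tanφ'] / Σ W_i sinα_i, with Δl_i = b_i / cosα_i.
Slice 1: Δl = 2.0/cos5.6° = 2.010 m; N'_1 = 31·cos5.6° = 30.9; c'Δl = 16.88; W sinα = 3.0
Slice 2: Δl = 1.3/cos25.1° = 1.436 m; N'_2 = 41·cos25.1° = 37.1; c'Δl = 12.06; W sinα = 17.4
Slice 3: Δl = 1.9/cos47.7° = 2.823 m; N'_3 = 60·cos47.7° = 40.4; c'Δl = 23.71; W sinα = 44.4
Σc'Δl = 52.7 kN/m; ΣN' = 108.4 kN/m; ΣW sinα = 64.8 kN/m
Resisting = 52.7 + 108.4·tan22.3° = 52.7 + 44.4 = 97.1 kN/m
FS = 97.1 / 64.8 = 1.499

FS = 1.50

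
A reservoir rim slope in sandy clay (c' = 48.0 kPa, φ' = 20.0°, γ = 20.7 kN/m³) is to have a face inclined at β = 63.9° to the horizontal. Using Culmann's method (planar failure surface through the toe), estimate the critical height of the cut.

H_c = 28.01 m

Culmann's analysis gives the critical failure plane at α_cr = (β + φ')/2 = (63.9 + 20.0)/2 = 42.0°, and the critical height
H_c = (4c'/γ) · sinβ cosφ' / [1 − cos(β − φ')]
    = (4·48.0/20.7) · sin63.9°·cos20.0° / [1 − cos(43.9°)]
    = 9.275 · 0.8980·0.9397 / [1 − 0.7206]
    = 9.275 · 0.8439 / 0.2794
    = 28.01 m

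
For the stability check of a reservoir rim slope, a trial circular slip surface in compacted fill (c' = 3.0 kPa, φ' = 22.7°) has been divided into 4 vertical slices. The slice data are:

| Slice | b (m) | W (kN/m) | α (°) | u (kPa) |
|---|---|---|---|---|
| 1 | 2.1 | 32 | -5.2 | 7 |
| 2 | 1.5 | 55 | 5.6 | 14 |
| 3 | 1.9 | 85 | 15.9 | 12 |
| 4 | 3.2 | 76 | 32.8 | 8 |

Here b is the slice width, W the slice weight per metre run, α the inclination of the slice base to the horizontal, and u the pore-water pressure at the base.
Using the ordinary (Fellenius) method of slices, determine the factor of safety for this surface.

Ordinary method of slices: FS = Σ[c'·Δl_i + (W_i cosα_i − u_i·Δl_i)·tanφ'] / Σ W_i sinα_i, with Δl_i = b_i / cosα_i.
Slice 1: Δl = 2.1/cos(-5.2°) = 2.109 m; N'_1 = 32·cos(-5.2°) − 7·2.109 = 17.1; c'Δl = 6.33; W sinα = -2.9
Slice 2: Δl = 1.5/cos5.6° = 1.507 m; N'_2 = 55·cos5.6° − 14·1.507 = 33.6; c'Δl = 4.52; W sinα = 5.4
Slice 3: Δl = 1.9/cos15.9° = 1.976 m; N'_3 = 85·cos15.9° − 12·1.976 = 58.0; c'Δl = 5.93; W sinα = 23.3
Slice 4: Δl = 3.2/cos32.8° = 3.807 m; N'_4 = 76·cos32.8° − 8·3.807 = 33.4; c'Δl = 11.42; W sinα = 41.2
Σc'Δl = 28.2 kN/m; ΣN' = 142.2 kN/m; ΣW sinα = 66.9 kN/m
Resisting = 28.2 + 142.2·tan22.7° = 28.2 + 59.5 = 87.7 kN/m
FS = 87.7 / 66.9 = 1.310

FS = 1.31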